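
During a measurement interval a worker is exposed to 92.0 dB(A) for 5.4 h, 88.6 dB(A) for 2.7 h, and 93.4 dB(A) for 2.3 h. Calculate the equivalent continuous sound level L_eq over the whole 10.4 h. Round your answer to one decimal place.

L_eq = 10·log₁₀[(1/T)·Σ tᵢ·10^(Lᵢ/10)] with T = 10.4 h.
Σ tᵢ·10^(Lᵢ/10) = 5.4·10^(92.0/10) + 2.7·10^(88.6/10) + 2.3·10^(93.4/10) = 1.555e+10.
L_eq = 10·log₁₀(1.555e+10/10.4) = 91.75 dB(A).

91.7 dB(A)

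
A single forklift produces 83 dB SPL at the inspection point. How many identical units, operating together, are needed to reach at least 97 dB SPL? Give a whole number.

26

Need L₁ + 10·log₁₀ N ≥ 97, i.e. log₁₀ N ≥ 1.40.
N ≥ 10^(14.0/10) = 25.119, so N = 26.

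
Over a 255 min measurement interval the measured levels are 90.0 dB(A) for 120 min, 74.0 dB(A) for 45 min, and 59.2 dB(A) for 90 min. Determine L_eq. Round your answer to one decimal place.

86.8 dB(A)

The energy average is taken in the linear domain: L_eq = 10·log₁₀[(Σ tᵢ·10^(Lᵢ/10))/T], T = 255 min.
Σ tᵢ·10^(Lᵢ/10) = 120·10^(90.0/10) + 45·10^(74.0/10) + 90·10^(59.2/10) = 1.212e+11.
L_eq = 10·log₁₀(1.212e+11/255) = 86.77 dB(A).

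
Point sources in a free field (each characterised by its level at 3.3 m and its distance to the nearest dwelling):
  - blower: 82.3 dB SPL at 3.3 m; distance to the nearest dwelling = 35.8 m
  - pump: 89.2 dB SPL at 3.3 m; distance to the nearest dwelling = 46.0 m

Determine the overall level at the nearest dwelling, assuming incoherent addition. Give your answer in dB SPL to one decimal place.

67.6 dB SPL

Propagate each source to the receiver with L = L_ref − 20·log₁₀(r/r_ref), then add intensities.
blower: 82.3 − 20·log₁₀(35.8/3.3) = 82.3 − 20.71 = 61.59 dB SPL.
pump: 89.2 − 20·log₁₀(46.0/3.3) = 89.2 − 22.88 = 66.32 dB SPL.
Σ 10^(L/10) = 5.724e+06 → L_total = 10·log₁₀(5.724e+06) = 67.58 dB SPL.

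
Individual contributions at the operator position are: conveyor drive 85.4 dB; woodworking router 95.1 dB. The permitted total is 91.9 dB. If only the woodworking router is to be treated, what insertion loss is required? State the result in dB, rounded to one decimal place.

Fixed contribution from the other source: Σ 10^(L/10) = 10^(85.4/10) = 3.467e+08 (85.40 dB).
The limit corresponds to 10^(91.9/10) = 1.549e+09; subtracting the fixed part leaves 1.202e+09 for the woodworking router, i.e. 90.80 dB.
Required insertion loss = 95.1 − 90.80 = 4.30 dB.

4.3 dB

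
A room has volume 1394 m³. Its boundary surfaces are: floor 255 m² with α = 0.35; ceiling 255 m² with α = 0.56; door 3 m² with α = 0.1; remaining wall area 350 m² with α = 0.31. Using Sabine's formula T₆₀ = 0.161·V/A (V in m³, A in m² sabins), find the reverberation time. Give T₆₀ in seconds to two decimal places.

0.66 s

A = Σ Sᵢαᵢ = 255·0.35 + 255·0.56 + 3·0.1 + 350·0.31 = 340.85 m².
T₆₀ = 0.161 × 1394 / 340.85 = 0.658 s.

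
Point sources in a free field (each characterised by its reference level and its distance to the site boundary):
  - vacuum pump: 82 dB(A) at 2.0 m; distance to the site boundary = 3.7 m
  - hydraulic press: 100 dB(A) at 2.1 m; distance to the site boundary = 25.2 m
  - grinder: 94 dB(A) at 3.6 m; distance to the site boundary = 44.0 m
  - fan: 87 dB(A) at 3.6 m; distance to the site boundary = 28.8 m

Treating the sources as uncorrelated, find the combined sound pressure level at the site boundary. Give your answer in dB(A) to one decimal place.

81.5 dB(A)

First find each source's level at the receiver (point-source: −20·log₁₀(r/r_ref)), then combine on an intensity basis.
vacuum pump: 82 − 20·log₁₀(3.7/2.0) = 82 − 5.34 = 76.66 dB(A).
hydraulic press: 100 − 20·log₁₀(25.2/2.1) = 100 − 21.58 = 78.42 dB(A).
grinder: 94 − 20·log₁₀(44.0/3.6) = 94 − 21.74 = 72.26 dB(A).
fan: 87 − 20·log₁₀(28.8/3.6) = 87 − 18.06 = 68.94 dB(A).
Σ 10^(L/10) = 1.404e+08 → L_total = 10·log₁₀(1.404e+08) = 81.47 dB(A).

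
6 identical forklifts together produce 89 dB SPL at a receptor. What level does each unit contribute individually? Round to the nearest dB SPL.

81 dB SPL

Dividing the total intensity by 6 lowers the level by 10·log₁₀ 6 = 7.782 dB: L₁ = 89 − 7.782.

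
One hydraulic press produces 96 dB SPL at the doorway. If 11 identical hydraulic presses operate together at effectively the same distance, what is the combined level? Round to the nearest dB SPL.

106 dB SPL

With 11 equal, uncorrelated contributions the intensity is 11× that of one unit, giving a rise of 10·log₁₀ 11.
L_total = 96 + 10·log₁₀(11) = 96 + 10.414 = 106.41 dB SPL.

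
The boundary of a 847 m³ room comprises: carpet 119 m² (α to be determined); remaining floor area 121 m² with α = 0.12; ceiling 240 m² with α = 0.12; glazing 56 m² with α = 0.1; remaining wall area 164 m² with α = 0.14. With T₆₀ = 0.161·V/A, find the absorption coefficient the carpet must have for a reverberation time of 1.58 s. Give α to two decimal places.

A = 0.161·V/T₆₀ = 0.161·847/1.58 = 86.31 m² sabins.
Absorption from the other surfaces = 121·0.12 + 240·0.12 + 56·0.1 + 164·0.14 = 71.88 m², so the carpet must supply 14.43 m² over 119 m².
α = 14.43/119 = 0.121.

0.12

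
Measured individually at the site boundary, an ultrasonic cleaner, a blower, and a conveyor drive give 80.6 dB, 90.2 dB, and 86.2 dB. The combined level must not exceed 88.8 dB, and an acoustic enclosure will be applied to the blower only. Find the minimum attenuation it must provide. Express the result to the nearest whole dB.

7 dB

Fixed contribution from the other sources: Σ 10^(L/10) = 10^(80.6/10) + 10^(86.2/10) = 5.317e+08 (87.26 dB).
To meet 88.8 dB overall, the treated blower may contribute at most 10^(88.8/10) − 5.317e+08 = 2.269e+08, i.e. 83.56 dB.
Required insertion loss = 90.2 − 83.56 = 6.64 dB.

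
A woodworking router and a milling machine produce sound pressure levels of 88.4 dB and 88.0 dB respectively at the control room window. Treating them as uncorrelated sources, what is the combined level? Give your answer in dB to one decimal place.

91.2 dB

Incoherent sources combine by intensity addition: L_total = 10·log₁₀(Σ 10^(L_i/10)).
Σ 10^(L/10) = 10^(88.4/10) + 10^(88.0/10) = 1.323e+09.
L_total = 10·log₁₀(1.323e+09) = 91.21 dB.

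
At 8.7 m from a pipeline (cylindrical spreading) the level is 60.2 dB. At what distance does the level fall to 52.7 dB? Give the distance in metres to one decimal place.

48.9 m

The 7.5 dB drop corresponds to a distance ratio of 10^(7.5/10) for a line source.
r₂ = 8.7·10^((60.2−52.7)/10) = 8.7·10^(7.5/10) = 48.92 m.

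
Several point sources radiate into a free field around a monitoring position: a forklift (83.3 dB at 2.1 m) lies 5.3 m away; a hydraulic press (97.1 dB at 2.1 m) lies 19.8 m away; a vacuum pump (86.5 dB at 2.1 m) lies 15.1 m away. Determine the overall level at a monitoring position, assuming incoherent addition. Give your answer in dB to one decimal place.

Apply inverse-square spreading to bring every level to the receiver, then sum 10^(L/10).
forklift: 83.3 − 20·log₁₀(5.3/2.1) = 83.3 − 8.04 = 75.26 dB.
hydraulic press: 97.1 − 20·log₁₀(19.8/2.1) = 97.1 − 19.49 = 77.61 dB.
vacuum pump: 86.5 − 20·log₁₀(15.1/2.1) = 86.5 − 17.14 = 69.36 dB.
Σ 10^(L/10) = 9.990e+07 → L_total = 10·log₁₀(9.990e+07) = 80.00 dB.

80.0 dB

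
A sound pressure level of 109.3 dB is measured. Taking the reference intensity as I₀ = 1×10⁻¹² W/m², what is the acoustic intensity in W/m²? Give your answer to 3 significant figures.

0.0851 W/m²

I/I₀ = 10^(109.3/10) = 8.511e+10, so I = 8.511e+10 × 10⁻¹² W/m².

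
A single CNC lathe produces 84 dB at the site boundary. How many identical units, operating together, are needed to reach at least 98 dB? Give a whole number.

26

N identical sources give L₁ + 10·log₁₀ N, so require 10·log₁₀ N ≥ 98 − 84 = 14.0 dB.
N ≥ 10^(14.0/10) = 25.119, so N = 26.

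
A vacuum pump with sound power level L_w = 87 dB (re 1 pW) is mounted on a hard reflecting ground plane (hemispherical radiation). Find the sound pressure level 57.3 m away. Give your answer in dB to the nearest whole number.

44 dB

L_p = L_w − 10·log₁₀(2π·r²) with r = 57.3 m.
2π·r² = 2.063e+04 m², 10·log₁₀ of that is 43.145 dB.
L_p = 87 − 43.145 = 43.86 dB.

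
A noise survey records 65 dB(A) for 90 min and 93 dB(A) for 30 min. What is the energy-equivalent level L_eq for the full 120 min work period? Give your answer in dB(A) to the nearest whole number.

The energy average is taken in the linear domain: L_eq = 10·log₁₀[(Σ tᵢ·10^(Lᵢ/10))/T], T = 120 min.
Σ tᵢ·10^(Lᵢ/10) = 90·10^(65/10) + 30·10^(93/10) = 6.014e+10.
L_eq = 10·log₁₀(6.014e+10/120) = 87.00 dB(A).

87 dB(A)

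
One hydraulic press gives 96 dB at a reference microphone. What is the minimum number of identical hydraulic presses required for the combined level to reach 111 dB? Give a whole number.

N identical sources give L₁ + 10·log₁₀ N, so require 10·log₁₀ N ≥ 111 − 96 = 15.0 dB.
N ≥ 10^(15.0/10) = 31.623, so N = 32.

32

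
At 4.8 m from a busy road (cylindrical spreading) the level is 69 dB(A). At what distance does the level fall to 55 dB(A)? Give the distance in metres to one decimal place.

120.6 m

Line-source spreading drops the level by 10·log₁₀(r₂/r₁); inverting, r₂/r₁ = 10^(ΔL/10).
r₂ = 4.8·10^((69−55)/10) = 4.8·10^(14.0/10) = 120.57 m.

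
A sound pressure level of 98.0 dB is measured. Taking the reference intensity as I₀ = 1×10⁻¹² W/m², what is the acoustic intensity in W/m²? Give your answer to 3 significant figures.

L = 10·log₁₀(I/I₀) ⇒ I = I₀·10^(L/10) = 10⁻¹² × 10^9.80.

0.00631 W/m²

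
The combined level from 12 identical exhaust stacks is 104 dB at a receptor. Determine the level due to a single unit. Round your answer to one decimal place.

12 equal contributions raise the level by 10·log₁₀ 12 = 10.792 dB, so each unit alone gives 104 − 10.792.

93.2 dB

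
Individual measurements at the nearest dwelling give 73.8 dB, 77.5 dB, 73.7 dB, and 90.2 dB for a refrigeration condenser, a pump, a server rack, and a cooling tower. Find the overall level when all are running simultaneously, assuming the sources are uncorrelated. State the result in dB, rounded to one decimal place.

90.6 dB

Incoherent sources combine by intensity addition: L_total = 10·log₁₀(Σ 10^(L_i/10)).
Σ 10^(L/10) = 10^(73.8/10) + 10^(77.5/10) + 10^(73.7/10) + 10^(90.2/10) = 1.151e+09.
L_total = 10·log₁₀(1.151e+09) = 90.61 dB.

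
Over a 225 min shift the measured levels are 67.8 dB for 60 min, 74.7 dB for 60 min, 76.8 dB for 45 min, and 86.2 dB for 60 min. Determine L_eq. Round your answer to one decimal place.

81.1 dB

L_eq = 10·log₁₀[(1/T)·Σ tᵢ·10^(Lᵢ/10)] with T = 225 min.
Σ tᵢ·10^(Lᵢ/10) = 60·10^(67.8/10) + 60·10^(74.7/10) + 45·10^(76.8/10) + 60·10^(86.2/10) = 2.930e+10.
L_eq = 10·log₁₀(2.930e+10/225) = 81.15 dB.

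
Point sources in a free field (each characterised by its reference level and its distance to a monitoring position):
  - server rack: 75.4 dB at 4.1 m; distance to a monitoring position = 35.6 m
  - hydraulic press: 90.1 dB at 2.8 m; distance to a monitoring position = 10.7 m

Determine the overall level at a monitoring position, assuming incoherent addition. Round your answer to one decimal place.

78.5 dB

Apply inverse-square spreading to bring every level to the receiver, then sum 10^(L/10).
server rack: 75.4 − 20·log₁₀(35.6/4.1) = 75.4 − 18.77 = 56.63 dB.
hydraulic press: 90.1 − 20·log₁₀(10.7/2.8) = 90.1 − 11.64 = 78.46 dB.
Σ 10^(L/10) = 7.053e+07 → L_total = 10·log₁₀(7.053e+07) = 78.48 dB.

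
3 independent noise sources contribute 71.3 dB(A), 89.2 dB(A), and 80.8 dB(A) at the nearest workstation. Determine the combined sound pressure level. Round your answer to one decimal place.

89.8 dB(A)

Incoherent sources combine by intensity addition: L_total = 10·log₁₀(Σ 10^(L_i/10)).
Σ 10^(L/10) = 10^(71.3/10) + 10^(89.2/10) + 10^(80.8/10) = 9.655e+08.
L_total = 10·log₁₀(9.655e+08) = 89.85 dB(A).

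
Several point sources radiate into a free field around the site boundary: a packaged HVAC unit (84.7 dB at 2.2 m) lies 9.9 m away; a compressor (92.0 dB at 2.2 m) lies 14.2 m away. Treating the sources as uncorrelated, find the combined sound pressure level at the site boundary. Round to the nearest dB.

77 dB

Propagate each source to the receiver with L = L_ref − 20·log₁₀(r/r_ref), then add intensities.
packaged HVAC unit: 84.7 − 20·log₁₀(9.9/2.2) = 84.7 − 13.06 = 71.64 dB.
compressor: 92.0 − 20·log₁₀(14.2/2.2) = 92.0 − 16.20 = 75.80 dB.
Σ 10^(L/10) = 5.262e+07 → L_total = 10·log₁₀(5.262e+07) = 77.21 dB.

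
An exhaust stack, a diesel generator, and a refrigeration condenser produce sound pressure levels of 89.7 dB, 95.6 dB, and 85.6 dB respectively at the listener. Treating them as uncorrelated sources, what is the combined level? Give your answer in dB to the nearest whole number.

Incoherent sources combine by intensity addition: L_total = 10·log₁₀(Σ 10^(L_i/10)).
Σ 10^(L/10) = 10^(89.7/10) + 10^(95.6/10) + 10^(85.6/10) = 4.927e+09.
L_total = 10·log₁₀(4.927e+09) = 96.93 dB.

97 dB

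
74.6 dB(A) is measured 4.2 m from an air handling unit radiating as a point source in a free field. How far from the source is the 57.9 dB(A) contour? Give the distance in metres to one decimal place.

28.7 m

The 16.7 dB drop corresponds to a distance ratio of 10^(16.7/20) for a point source.
r₂ = 4.2·10^((74.6−57.9)/20) = 4.2·10^(16.7/20) = 28.72 m.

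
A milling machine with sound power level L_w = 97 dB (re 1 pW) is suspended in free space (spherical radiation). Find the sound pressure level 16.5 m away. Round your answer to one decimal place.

61.7 dB

Free-field spherical radiation: L_p = L_w − 10·log₁₀(4π·r²), r = 16.5 m.
4π·r² = 3421 m², 10·log₁₀ of that is 35.342 dB.
L_p = 97 − 35.342 = 61.66 dB.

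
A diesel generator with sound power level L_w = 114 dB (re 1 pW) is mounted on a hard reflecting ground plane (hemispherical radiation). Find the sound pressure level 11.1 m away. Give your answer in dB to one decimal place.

L_p = L_w − 10·log₁₀(2π·r²) with r = 11.1 m.
2π·r² = 774.2 m², 10·log₁₀ of that is 28.888 dB.
L_p = 114 − 28.888 = 85.11 dB.

85.1 dB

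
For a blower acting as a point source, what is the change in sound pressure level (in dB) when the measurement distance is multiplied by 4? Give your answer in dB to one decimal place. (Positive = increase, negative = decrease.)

A point source loses 6 dB per doubling of distance; generally ΔL = −20·log₁₀(r₂/r₁).
ΔL = −20·log₁₀(4) = -12.04 dB.

-12.0 dB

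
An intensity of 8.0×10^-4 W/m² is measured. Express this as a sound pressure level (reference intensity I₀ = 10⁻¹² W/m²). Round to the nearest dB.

Dividing by I₀ shifts the exponent by 12: I/I₀ = 8.0×10^8.
L = 10·(0.9031 + 8) = 89.03 dB.

89 dB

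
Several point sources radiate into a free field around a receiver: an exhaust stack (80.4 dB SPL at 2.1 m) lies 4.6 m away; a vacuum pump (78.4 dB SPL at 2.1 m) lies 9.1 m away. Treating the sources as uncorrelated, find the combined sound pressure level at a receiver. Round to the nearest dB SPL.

First find each source's level at the receiver (point-source: −20·log₁₀(r/r_ref)), then combine on an intensity basis.
exhaust stack: 80.4 − 20·log₁₀(4.6/2.1) = 80.4 − 6.81 = 73.59 dB SPL.
vacuum pump: 78.4 − 20·log₁₀(9.1/2.1) = 78.4 − 12.74 = 65.66 dB SPL.
Σ 10^(L/10) = 2.654e+07 → L_total = 10·log₁₀(2.654e+07) = 74.24 dB SPL.

74 dB SPL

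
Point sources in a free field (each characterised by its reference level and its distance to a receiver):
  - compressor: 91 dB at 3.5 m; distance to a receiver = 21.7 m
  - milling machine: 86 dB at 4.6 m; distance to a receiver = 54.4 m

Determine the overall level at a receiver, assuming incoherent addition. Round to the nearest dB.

76 dB

Propagate each source to the receiver with L = L_ref − 20·log₁₀(r/r_ref), then add intensities.
compressor: 91 − 20·log₁₀(21.7/3.5) = 91 − 15.85 = 75.15 dB.
milling machine: 86 − 20·log₁₀(54.4/4.6) = 86 − 21.46 = 64.54 dB.
Σ 10^(L/10) = 3.560e+07 → L_total = 10·log₁₀(3.560e+07) = 75.51 dB.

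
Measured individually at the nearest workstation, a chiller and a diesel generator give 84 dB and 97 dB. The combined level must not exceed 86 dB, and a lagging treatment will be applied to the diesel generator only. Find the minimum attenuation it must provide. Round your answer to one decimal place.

Everything except the diesel generator sums to 10^(84/10) = 2.512e+08 in linear terms, 84.00 dB.
To meet 86 dB overall, the treated diesel generator may contribute at most 10^(86/10) − 2.512e+08 = 1.469e+08, i.e. 81.67 dB.
Required insertion loss = 97 − 81.67 = 15.33 dB.

15.3 dB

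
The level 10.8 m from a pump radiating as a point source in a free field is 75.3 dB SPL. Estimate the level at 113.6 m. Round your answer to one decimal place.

For a point source, L₂ = L₁ − 20·log₁₀(r₂/r₁).
L₂ = 75.3 − 20·log₁₀(113.6/10.8) = 75.3 − 20.439 = 54.86 dB SPL.

54.9 dB SPL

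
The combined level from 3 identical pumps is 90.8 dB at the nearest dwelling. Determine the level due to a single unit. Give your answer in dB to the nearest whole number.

86 dB

For N identical incoherent sources L_total = L₁ + 10·log₁₀ N, so L₁ = 90.8 − 10·log₁₀(3) = 90.8 − 4.771.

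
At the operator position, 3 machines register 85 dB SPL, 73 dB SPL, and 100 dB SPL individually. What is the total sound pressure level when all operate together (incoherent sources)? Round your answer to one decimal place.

Incoherent sources combine by intensity addition: L_total = 10·log₁₀(Σ 10^(L_i/10)).
Σ 10^(L/10) = 10^(85/10) + 10^(73/10) + 10^(100/10) = 1.034e+10.
L_total = 10·log₁₀(1.034e+10) = 100.14 dB SPL.

100.1 dB SPL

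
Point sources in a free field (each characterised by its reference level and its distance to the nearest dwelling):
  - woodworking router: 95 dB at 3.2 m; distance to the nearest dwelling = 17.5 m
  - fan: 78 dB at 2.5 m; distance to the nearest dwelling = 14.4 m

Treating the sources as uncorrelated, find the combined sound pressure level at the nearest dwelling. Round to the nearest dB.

Apply inverse-square spreading to bring every level to the receiver, then sum 10^(L/10).
woodworking router: 95 − 20·log₁₀(17.5/3.2) = 95 − 14.76 = 80.24 dB.
fan: 78 − 20·log₁₀(14.4/2.5) = 78 − 15.21 = 62.79 dB.
Σ 10^(L/10) = 1.076e+08 → L_total = 10·log₁₀(1.076e+08) = 80.32 dB.

80 dB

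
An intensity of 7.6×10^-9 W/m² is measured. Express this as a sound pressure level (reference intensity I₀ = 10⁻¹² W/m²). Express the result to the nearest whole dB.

39 dB

Dividing by I₀ shifts the exponent by 12: I/I₀ = 7.6×10^3.
L = 10·(0.8808 + 3) = 38.81 dB.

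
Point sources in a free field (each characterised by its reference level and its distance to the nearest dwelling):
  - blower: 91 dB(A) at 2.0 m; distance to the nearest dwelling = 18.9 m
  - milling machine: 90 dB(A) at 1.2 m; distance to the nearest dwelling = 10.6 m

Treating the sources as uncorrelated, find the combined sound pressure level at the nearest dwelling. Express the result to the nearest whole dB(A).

Propagate each source to the receiver with L = L_ref − 20·log₁₀(r/r_ref), then add intensities.
blower: 91 − 20·log₁₀(18.9/2.0) = 91 − 19.51 = 71.49 dB(A).
milling machine: 90 − 20·log₁₀(10.6/1.2) = 90 − 18.92 = 71.08 dB(A).
Σ 10^(L/10) = 2.691e+07 → L_total = 10·log₁₀(2.691e+07) = 74.30 dB(A).

74 dB(A)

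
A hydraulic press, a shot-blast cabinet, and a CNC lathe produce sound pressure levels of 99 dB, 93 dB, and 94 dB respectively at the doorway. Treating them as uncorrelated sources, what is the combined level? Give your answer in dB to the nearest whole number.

For uncorrelated sources the intensities add, so convert each level to linear form, sum, and take 10·log₁₀ of the total.
Σ 10^(L/10) = 10^(99/10) + 10^(93/10) + 10^(94/10) = 1.245e+10.
L_total = 10·log₁₀(1.245e+10) = 100.95 dB.

101 dB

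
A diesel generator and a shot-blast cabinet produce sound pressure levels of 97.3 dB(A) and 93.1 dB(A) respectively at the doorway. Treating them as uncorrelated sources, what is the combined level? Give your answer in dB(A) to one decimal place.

98.7 dB(A)

Incoherent sources combine by intensity addition: L_total = 10·log₁₀(Σ 10^(L_i/10)).
Σ 10^(L/10) = 10^(97.3/10) + 10^(93.1/10) = 7.412e+09.
L_total = 10·log₁₀(7.412e+09) = 98.70 dB(A).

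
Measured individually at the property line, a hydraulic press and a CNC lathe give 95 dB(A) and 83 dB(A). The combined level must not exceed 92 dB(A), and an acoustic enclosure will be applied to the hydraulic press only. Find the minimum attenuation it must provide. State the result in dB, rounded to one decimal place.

3.6 dB

Fixed contribution from the other source: Σ 10^(L/10) = 10^(83/10) = 1.995e+08 (83.00 dB(A)).
To meet 92 dB(A) overall, the treated hydraulic press may contribute at most 10^(92/10) − 1.995e+08 = 1.385e+09, i.e. 91.42 dB(A).
So the hydraulic press must be reduced from 95 to 91.42 dB(A): IL = 3.58 dB.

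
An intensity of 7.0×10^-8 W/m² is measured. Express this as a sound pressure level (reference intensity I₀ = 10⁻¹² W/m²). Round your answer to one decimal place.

I/I₀ = 7.0×10^-8/10⁻¹² = 7.0×10^4, and L = 10·log₁₀(I/I₀).
L = 10·(0.8451 + 4) = 48.45 dB.

48.5 dB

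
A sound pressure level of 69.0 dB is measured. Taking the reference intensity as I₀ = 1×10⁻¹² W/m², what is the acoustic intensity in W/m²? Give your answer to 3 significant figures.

I = I₀·10^(L/10) = 10⁻¹² × 10^(69.0/10) = 10^(-5.100).

7.94e-06 W/m²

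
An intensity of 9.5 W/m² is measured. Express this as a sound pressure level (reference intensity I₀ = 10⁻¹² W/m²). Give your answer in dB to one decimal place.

Dividing by I₀ shifts the exponent by 12: I/I₀ = 9.5×10^12.
L = 10·(0.9777 + 12) = 129.78 dB.

129.8 dB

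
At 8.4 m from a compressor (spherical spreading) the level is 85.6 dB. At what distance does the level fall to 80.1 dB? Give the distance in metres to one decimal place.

15.8 m

Point-source spreading drops the level by 20·log₁₀(r₂/r₁); inverting, r₂/r₁ = 10^(ΔL/20).
r₂ = 8.4·10^((85.6−80.1)/20) = 8.4·10^(5.5/20) = 15.82 m.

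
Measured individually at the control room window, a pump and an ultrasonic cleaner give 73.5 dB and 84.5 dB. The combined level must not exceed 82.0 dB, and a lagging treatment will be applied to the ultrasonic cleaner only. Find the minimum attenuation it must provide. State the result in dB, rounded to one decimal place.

Fixed contribution from the other source: Σ 10^(L/10) = 10^(73.5/10) = 2.239e+07 (73.50 dB).
The limit corresponds to 10^(82.0/10) = 1.585e+08; subtracting the fixed part leaves 1.361e+08 for the ultrasonic cleaner, i.e. 81.34 dB.
Required insertion loss = 84.5 − 81.34 = 3.16 dB.

3.2 dB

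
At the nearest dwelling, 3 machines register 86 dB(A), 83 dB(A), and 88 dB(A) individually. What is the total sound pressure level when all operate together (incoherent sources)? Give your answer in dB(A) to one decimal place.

90.9 dB(A)

Incoherent sources combine by intensity addition: L_total = 10·log₁₀(Σ 10^(L_i/10)).
Σ 10^(L/10) = 10^(86/10) + 10^(83/10) + 10^(88/10) = 1.229e+09.
L_total = 10·log₁₀(1.229e+09) = 90.89 dB(A).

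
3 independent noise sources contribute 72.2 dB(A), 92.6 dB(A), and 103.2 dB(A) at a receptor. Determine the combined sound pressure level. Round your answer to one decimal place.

For uncorrelated sources the intensities add, so convert each level to linear form, sum, and take 10·log₁₀ of the total.
Σ 10^(L/10) = 10^(72.2/10) + 10^(92.6/10) + 10^(103.2/10) = 2.273e+10.
L_total = 10·log₁₀(2.273e+10) = 103.57 dB(A).

103.6 dB(A)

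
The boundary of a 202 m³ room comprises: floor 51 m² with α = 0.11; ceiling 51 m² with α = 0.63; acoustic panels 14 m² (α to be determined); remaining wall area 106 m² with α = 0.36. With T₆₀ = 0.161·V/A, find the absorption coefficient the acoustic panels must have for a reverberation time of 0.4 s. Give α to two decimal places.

A = 0.161·V/T₆₀ = 0.161·202/0.4 = 81.30 m² sabins.
Absorption from the other surfaces = 51·0.11 + 51·0.63 + 106·0.36 = 75.90 m², so the acoustic panels must supply 5.40 m² over 14 m².
α = 5.40/14 = 0.386.

0.39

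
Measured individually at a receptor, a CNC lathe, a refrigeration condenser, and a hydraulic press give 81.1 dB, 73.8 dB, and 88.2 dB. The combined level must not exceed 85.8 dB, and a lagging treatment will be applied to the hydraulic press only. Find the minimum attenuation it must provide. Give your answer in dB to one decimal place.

The untreated sources together contribute 10^(81.1/10) + 10^(73.8/10) = 1.528e+08, i.e. 81.84 dB.
The limit corresponds to 10^(85.8/10) = 3.802e+08; subtracting the fixed part leaves 2.274e+08 for the hydraulic press, i.e. 83.57 dB.
So the hydraulic press must be reduced from 88.2 to 83.57 dB: IL = 4.63 dB.

4.6 dB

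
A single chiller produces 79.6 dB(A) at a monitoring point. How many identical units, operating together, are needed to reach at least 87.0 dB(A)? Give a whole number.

The shortfall is 87.0 − 79.6 = 7.4 dB, and N units add 10·log₁₀ N, so need 10·log₁₀ N ≥ 7.4.
N ≥ 10^(7.4/10) = 5.495, so N = 6.

6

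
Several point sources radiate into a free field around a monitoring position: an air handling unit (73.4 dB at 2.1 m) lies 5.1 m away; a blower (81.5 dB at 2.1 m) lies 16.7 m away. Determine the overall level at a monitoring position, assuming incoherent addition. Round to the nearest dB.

Propagate each source to the receiver with L = L_ref − 20·log₁₀(r/r_ref), then add intensities.
air handling unit: 73.4 − 20·log₁₀(5.1/2.1) = 73.4 − 7.71 = 65.69 dB.
blower: 81.5 − 20·log₁₀(16.7/2.1) = 81.5 − 18.01 = 63.49 dB.
Σ 10^(L/10) = 5.943e+06 → L_total = 10·log₁₀(5.943e+06) = 67.74 dB.

68 dB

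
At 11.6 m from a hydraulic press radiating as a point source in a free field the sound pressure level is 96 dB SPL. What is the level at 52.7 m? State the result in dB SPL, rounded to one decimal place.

Spherical spreading from a point source gives a 20·log₁₀(r₂/r₁) drop.
L₂ = 96 − 20·log₁₀(52.7/11.6) = 96 − 13.147 = 82.85 dB SPL.

82.9 dB SPL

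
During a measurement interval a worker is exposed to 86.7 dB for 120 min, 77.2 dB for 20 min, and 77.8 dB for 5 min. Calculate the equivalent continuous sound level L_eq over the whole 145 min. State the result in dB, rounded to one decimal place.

L_eq = 10·log₁₀[(1/T)·Σ tᵢ·10^(Lᵢ/10)] with T = 145 min.
Σ tᵢ·10^(Lᵢ/10) = 120·10^(86.7/10) + 20·10^(77.2/10) + 5·10^(77.8/10) = 5.748e+10.
L_eq = 10·log₁₀(5.748e+10/145) = 85.98 dB.

86.0 dB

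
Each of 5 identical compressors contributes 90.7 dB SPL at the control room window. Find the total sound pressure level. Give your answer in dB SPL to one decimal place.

With 5 equal, uncorrelated contributions the intensity is 5× that of one unit, giving a rise of 10·log₁₀ 5.
L_total = 90.7 + 10·log₁₀(5) = 90.7 + 6.990 = 97.69 dB SPL.

97.7 dB SPL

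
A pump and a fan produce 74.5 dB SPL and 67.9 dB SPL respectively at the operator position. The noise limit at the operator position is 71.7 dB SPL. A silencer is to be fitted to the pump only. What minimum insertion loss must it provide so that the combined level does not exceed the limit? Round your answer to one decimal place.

5.1 dB

The untreated sources together contribute 10^(67.9/10) = 6.166e+06, i.e. 67.90 dB SPL.
The limit corresponds to 10^(71.7/10) = 1.479e+07; subtracting the fixed part leaves 8.625e+06 for the pump, i.e. 69.36 dB SPL.
Required insertion loss = 74.5 − 69.36 = 5.14 dB.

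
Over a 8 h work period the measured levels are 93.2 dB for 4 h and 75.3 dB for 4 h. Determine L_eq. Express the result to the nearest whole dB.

The energy average is taken in the linear domain: L_eq = 10·log₁₀[(Σ tᵢ·10^(Lᵢ/10))/T], T = 8 h.
Σ tᵢ·10^(Lᵢ/10) = 4·10^(93.2/10) + 4·10^(75.3/10) = 8.493e+09.
L_eq = 10·log₁₀(8.493e+09/8) = 90.26 dB.

90 dB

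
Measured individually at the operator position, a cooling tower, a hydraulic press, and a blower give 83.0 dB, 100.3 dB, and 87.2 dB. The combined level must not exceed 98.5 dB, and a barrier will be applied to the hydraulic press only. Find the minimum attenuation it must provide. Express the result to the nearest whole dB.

The untreated sources together contribute 10^(83.0/10) + 10^(87.2/10) = 7.243e+08, i.e. 88.60 dB.
The limit corresponds to 10^(98.5/10) = 7.079e+09; subtracting the fixed part leaves 6.355e+09 for the hydraulic press, i.e. 98.03 dB.
Required insertion loss = 100.3 − 98.03 = 2.27 dB.

2 dB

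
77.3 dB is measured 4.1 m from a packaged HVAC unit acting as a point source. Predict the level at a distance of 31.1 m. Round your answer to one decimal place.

59.7 dB

For a point source, L₂ = L₁ − 20·log₁₀(r₂/r₁).
L₂ = 77.3 − 20·log₁₀(31.1/4.1) = 77.3 − 17.600 = 59.70 dB.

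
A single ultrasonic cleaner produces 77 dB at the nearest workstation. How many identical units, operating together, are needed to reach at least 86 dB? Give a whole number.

N identical sources give L₁ + 10·log₁₀ N, so require 10·log₁₀ N ≥ 86 − 77 = 9.0 dB.
N ≥ 10^(9.0/10) = 7.943, so N = 8.

8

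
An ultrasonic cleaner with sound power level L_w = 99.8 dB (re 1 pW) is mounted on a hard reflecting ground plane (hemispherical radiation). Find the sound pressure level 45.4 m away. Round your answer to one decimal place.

58.7 dB

Free-field hemispherical radiation: L_p = L_w − 10·log₁₀(2π·r²), r = 45.4 m.
2π·r² = 1.295e+04 m², 10·log₁₀ of that is 41.123 dB.
L_p = 99.8 − 41.123 = 58.68 dB.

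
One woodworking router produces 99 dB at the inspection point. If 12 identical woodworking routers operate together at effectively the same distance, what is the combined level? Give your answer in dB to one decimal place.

109.8 dB

L_total = L₁ + 10·log₁₀ N for N identical incoherent sources.
L_total = 99 + 10·log₁₀(12) = 99 + 10.792 = 109.79 dB.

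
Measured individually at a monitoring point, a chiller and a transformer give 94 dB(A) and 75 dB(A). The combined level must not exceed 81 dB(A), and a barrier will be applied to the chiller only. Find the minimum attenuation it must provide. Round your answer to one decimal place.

The untreated sources together contribute 10^(75/10) = 3.162e+07, i.e. 75.00 dB(A).
To meet 81 dB(A) overall, the treated chiller may contribute at most 10^(81/10) − 3.162e+07 = 9.427e+07, i.e. 79.74 dB(A).
Required insertion loss = 94 − 79.74 = 14.26 dB.

14.3 dB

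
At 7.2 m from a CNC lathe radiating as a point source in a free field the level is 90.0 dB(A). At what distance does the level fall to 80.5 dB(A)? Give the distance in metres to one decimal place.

Point-source spreading drops the level by 20·log₁₀(r₂/r₁); inverting, r₂/r₁ = 10^(ΔL/20).
r₂ = 7.2·10^((90.0−80.5)/20) = 7.2·10^(9.5/20) = 21.49 m.

21.5 m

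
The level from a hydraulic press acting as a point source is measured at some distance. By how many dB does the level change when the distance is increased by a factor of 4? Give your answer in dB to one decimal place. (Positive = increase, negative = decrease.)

-12.0 dB

A point source loses 6 dB per doubling of distance; generally ΔL = −20·log₁₀(r₂/r₁).
ΔL = −20·log₁₀(4) = -12.04 dB.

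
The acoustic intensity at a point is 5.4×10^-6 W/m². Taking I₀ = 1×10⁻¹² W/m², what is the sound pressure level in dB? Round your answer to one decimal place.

Dividing by I₀ shifts the exponent by 12: I/I₀ = 5.4×10^6.
L = 10·(0.7324 + 6) = 67.32 dB.

67.3 dB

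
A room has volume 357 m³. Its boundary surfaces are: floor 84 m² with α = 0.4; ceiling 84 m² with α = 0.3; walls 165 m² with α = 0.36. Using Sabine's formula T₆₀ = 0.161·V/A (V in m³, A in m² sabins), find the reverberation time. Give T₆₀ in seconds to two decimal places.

0.49 s

Summing Sᵢαᵢ: 84·0.4 + 84·0.3 + 165·0.36 = 118.20 m².
T₆₀ = 0.161 × 357 / 118.20 = 0.486 s.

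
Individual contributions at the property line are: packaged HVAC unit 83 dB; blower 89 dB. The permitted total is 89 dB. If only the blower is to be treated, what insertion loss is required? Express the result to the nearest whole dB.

1 dB

The untreated sources together contribute 10^(83/10) = 1.995e+08, i.e. 83.00 dB.
To meet 89 dB overall, the treated blower may contribute at most 10^(89/10) − 1.995e+08 = 5.948e+08, i.e. 87.74 dB.
Required insertion loss = 89 − 87.74 = 1.26 dB.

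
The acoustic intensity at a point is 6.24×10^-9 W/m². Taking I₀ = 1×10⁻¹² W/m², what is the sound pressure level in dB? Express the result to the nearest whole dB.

38 dB

I/I₀ = 6.24×10^-9/10⁻¹² = 6.24×10^3, and L = 10·log₁₀(I/I₀).
L = 10·(0.7952 + 3) = 37.95 dB.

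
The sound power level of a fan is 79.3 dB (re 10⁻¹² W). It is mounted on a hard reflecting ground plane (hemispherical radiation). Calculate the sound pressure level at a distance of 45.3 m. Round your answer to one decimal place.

38.2 dB

Free-field hemispherical radiation: L_p = L_w − 10·log₁₀(2π·r²), r = 45.3 m.
2π·r² = 1.289e+04 m², 10·log₁₀ of that is 41.104 dB.
L_p = 79.3 − 41.104 = 38.20 dB.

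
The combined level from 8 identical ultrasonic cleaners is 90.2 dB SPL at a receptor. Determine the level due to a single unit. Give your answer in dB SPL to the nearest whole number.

For N identical incoherent sources L_total = L₁ + 10·log₁₀ N, so L₁ = 90.2 − 10·log₁₀(8) = 90.2 − 9.031.

81 dB SPL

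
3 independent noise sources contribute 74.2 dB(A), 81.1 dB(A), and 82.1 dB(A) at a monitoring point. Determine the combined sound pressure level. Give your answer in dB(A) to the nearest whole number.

85 dB(A)

For uncorrelated sources the intensities add, so convert each level to linear form, sum, and take 10·log₁₀ of the total.
Σ 10^(L/10) = 10^(74.2/10) + 10^(81.1/10) + 10^(82.1/10) = 3.173e+08.
L_total = 10·log₁₀(3.173e+08) = 85.01 dB(A).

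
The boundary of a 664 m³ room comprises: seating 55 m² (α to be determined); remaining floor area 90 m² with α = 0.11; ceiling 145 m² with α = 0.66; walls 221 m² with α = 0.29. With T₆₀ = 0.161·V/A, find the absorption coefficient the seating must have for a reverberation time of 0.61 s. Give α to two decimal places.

0.10

From T₆₀ = 0.161·V/A, the target T₆₀ = 0.61 s needs A = 0.161·664/0.61 = 175.25 m².
Absorption from the other surfaces = 90·0.11 + 145·0.66 + 221·0.29 = 169.69 m², so the seating must supply 5.56 m² over 55 m².
α = 5.56/55 = 0.101.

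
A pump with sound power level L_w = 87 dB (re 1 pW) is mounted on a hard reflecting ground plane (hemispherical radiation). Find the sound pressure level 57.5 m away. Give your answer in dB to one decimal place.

Free-field hemispherical radiation: L_p = L_w − 10·log₁₀(2π·r²), r = 57.5 m.
2π·r² = 2.077e+04 m², 10·log₁₀ of that is 43.175 dB.
L_p = 87 − 43.175 = 43.82 dB.

43.8 dB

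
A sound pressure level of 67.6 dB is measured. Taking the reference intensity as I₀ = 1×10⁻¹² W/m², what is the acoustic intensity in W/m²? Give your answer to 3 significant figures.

5.75e-06 W/m²

L = 10·log₁₀(I/I₀) ⇒ I = I₀·10^(L/10) = 10⁻¹² × 10^6.76.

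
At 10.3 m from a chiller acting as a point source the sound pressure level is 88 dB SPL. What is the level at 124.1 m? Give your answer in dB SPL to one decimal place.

66.4 dB SPL

Spherical spreading from a point source gives a 20·log₁₀(r₂/r₁) drop.
L₂ = 88 − 20·log₁₀(124.1/10.3) = 88 − 21.619 = 66.38 dB SPL.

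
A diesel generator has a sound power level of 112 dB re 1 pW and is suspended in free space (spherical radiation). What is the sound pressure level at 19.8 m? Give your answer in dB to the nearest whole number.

75 dB

L_p = L_w − 10·log₁₀(4π·r²) with r = 19.8 m.
4π·r² = 4927 m², 10·log₁₀ of that is 36.925 dB.
L_p = 112 − 36.925 = 75.07 dB.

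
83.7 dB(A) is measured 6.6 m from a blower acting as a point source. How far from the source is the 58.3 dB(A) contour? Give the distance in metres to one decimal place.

Point-source spreading drops the level by 20·log₁₀(r₂/r₁); inverting, r₂/r₁ = 10^(ΔL/20).
r₂ = 6.6·10^((83.7−58.3)/20) = 6.6·10^(25.4/20) = 122.90 m.

122.9 m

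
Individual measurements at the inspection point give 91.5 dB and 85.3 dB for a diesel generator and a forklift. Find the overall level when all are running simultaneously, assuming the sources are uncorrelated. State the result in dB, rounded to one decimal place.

For uncorrelated sources the intensities add, so convert each level to linear form, sum, and take 10·log₁₀ of the total.
Σ 10^(L/10) = 10^(91.5/10) + 10^(85.3/10) = 1.751e+09.
L_total = 10·log₁₀(1.751e+09) = 92.43 dB.

92.4 dB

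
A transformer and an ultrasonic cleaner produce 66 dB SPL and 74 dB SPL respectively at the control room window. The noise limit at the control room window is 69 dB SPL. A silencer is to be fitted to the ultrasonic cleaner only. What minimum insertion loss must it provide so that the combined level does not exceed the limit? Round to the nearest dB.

Fixed contribution from the other source: Σ 10^(L/10) = 10^(66/10) = 3.981e+06 (66.00 dB SPL).
To meet 69 dB SPL overall, the treated ultrasonic cleaner may contribute at most 10^(69/10) − 3.981e+06 = 3.962e+06, i.e. 65.98 dB SPL.
Required insertion loss = 74 − 65.98 = 8.02 dB.

8 dB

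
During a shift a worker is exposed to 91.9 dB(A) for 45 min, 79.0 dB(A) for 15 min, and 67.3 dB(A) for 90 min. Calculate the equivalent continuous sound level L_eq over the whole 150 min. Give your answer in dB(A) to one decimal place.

86.8 dB(A)

Weight each interval's intensity by its duration and average over T = 150 min:
Σ tᵢ·10^(Lᵢ/10) = 45·10^(91.9/10) + 15·10^(79.0/10) + 90·10^(67.3/10) = 7.137e+10.
L_eq = 10·log₁₀(7.137e+10/150) = 86.77 dB(A).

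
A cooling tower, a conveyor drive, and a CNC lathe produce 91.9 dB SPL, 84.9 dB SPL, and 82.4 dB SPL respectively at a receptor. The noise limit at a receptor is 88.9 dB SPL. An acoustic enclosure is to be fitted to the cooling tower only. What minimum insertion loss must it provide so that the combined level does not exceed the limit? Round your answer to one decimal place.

Everything except the cooling tower sums to 10^(84.9/10) + 10^(82.4/10) = 4.828e+08 in linear terms, 86.84 dB SPL.
The limit corresponds to 10^(88.9/10) = 7.762e+08; subtracting the fixed part leaves 2.934e+08 for the cooling tower, i.e. 84.68 dB SPL.
So the cooling tower must be reduced from 91.9 to 84.68 dB SPL: IL = 7.22 dB.

7.2 dB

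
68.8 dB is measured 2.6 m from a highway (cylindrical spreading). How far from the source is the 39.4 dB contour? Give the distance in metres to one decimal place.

The 29.4 dB drop corresponds to a distance ratio of 10^(29.4/10) for a line source.
r₂ = 2.6·10^((68.8−39.4)/10) = 2.6·10^(29.4/10) = 2264.51 m.

2264.5 m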